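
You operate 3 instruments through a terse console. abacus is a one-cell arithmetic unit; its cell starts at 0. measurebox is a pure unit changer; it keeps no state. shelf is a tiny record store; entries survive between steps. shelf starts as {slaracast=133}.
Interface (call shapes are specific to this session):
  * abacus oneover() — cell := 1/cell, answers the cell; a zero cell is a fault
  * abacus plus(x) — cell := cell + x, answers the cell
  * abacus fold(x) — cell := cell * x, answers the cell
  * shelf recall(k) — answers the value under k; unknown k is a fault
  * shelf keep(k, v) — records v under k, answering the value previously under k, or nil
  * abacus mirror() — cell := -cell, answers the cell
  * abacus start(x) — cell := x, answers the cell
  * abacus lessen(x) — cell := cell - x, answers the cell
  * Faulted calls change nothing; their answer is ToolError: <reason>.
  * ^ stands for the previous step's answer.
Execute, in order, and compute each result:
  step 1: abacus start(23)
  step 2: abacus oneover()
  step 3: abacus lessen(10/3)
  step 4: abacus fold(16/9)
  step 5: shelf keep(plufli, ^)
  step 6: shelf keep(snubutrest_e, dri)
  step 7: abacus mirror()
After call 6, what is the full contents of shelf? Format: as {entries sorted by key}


;; abacus start(x='23') -> 23
;; abacus oneover() -> 1/23
;; abacus lessen(x='10/3') -> -227/69
;; abacus fold(x='16/9') -> -3632/621
;; shelf keep(k='plufli', v='^') -> nil
;; shelf keep(k='snubutrest_e', v='dri') -> nil
;; abacus mirror() -> 3632/621

Answer: {plufli=-3632/621, slaracast=133, snubutrest_e=dri}


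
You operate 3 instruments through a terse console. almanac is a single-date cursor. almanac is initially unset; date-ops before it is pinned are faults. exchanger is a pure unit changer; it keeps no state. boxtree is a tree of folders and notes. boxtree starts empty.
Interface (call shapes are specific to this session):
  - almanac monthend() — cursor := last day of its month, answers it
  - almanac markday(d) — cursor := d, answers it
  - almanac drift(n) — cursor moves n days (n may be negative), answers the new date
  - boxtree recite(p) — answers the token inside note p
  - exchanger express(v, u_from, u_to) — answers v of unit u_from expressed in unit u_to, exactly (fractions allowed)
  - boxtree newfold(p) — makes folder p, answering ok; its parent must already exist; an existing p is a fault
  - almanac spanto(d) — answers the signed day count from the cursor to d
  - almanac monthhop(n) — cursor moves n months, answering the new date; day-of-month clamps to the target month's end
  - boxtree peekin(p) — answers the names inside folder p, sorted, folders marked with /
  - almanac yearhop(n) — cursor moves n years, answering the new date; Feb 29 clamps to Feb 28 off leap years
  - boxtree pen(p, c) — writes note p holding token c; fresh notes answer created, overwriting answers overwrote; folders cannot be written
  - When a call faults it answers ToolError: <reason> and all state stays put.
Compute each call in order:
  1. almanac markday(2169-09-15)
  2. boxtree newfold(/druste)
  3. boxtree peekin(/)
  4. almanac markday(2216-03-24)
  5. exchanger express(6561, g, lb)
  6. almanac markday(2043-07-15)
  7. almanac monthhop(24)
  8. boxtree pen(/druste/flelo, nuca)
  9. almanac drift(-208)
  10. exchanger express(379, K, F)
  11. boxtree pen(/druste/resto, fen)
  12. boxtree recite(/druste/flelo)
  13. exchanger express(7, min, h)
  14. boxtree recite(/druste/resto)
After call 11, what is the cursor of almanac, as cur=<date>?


Answer: cur=2044-12-19

Derivation:
;; 1. almanac markday(d→2169-09-15) == 2169-09-15
;; 2. boxtree newfold(p→/druste) == ok
;; 3. boxtree peekin(p→/) == [druste/]
;; 4. almanac markday(d→2216-03-24) == 2216-03-24
;; 5. exchanger express(v→6561, u_from→g, u_to→lb) == 656100000/45359237
;; 6. almanac markday(d→2043-07-15) == 2043-07-15
;; 7. almanac monthhop(n→24) == 2045-07-15
;; 8. boxtree pen(p→/druste/flelo, c→nuca) == created
;; 9. almanac drift(n→-208) == 2044-12-19
;; 10. exchanger express(v→379, u_from→K, u_to→F) == 22253/100
;; 11. boxtree pen(p→/druste/resto, c→fen) == created
;; 12. boxtree recite(p→/druste/flelo) == nuca
;; 13. exchanger express(v→7, u_from→min, u_to→h) == 7/60
;; 14. boxtree recite(p→/druste/resto) == fen


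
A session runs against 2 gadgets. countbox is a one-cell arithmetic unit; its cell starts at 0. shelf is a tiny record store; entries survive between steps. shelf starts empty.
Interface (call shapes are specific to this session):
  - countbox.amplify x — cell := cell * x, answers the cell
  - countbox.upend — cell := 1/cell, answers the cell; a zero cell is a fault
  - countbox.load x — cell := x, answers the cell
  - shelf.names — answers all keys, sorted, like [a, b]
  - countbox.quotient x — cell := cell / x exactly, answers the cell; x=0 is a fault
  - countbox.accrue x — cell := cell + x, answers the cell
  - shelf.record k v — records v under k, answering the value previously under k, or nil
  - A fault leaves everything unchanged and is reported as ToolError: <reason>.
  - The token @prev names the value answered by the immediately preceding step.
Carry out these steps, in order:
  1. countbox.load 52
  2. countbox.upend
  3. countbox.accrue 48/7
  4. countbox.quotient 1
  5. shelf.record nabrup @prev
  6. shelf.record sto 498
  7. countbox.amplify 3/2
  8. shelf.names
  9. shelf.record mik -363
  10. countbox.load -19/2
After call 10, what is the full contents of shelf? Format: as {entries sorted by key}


Answer: {mik=-363, nabrup=2503/364, sto=498}

Derivation:
I call countbox.load on x='52', yielding 52.
I call countbox.upend(), which returns 1/52.
Invoking countbox.accrue on x='48/7', and see 2503/364.
Then countbox.quotient on x='1': 2503/364.
Using shelf.record on k='nabrup', v='@prev', → nil.
Then shelf.record on k='sto', v='498', and get nil.
I invoke countbox.amplify on x='3/2', and observe 7509/728.
Using shelf.names: [nabrup, sto].
I invoke shelf.record on k='mik', v='-363', and observe nil.
I run countbox.load on x='-19/2', — result: -19/2.


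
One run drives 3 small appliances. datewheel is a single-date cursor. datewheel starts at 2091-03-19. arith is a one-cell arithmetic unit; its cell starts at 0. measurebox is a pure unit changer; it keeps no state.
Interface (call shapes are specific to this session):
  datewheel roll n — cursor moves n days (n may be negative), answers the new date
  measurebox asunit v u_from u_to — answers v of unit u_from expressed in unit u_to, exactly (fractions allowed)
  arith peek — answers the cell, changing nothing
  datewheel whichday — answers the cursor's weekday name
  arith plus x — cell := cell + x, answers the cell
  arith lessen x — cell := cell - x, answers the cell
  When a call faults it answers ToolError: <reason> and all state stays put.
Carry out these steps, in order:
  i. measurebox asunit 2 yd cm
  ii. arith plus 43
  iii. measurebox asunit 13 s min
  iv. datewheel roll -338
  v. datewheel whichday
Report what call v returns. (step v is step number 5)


I try measurebox asunit with v='2', u_from='yd', u_to='cm': 4572/25.
I call arith plus with x='43', and get 43.
Calling measurebox asunit with v='13', u_from='s', u_to='min', → 13/60.
Next I call datewheel roll with n='-338', — result: 2090-04-15.
I run datewheel whichday(), which returns Saturday.

Answer: Saturday


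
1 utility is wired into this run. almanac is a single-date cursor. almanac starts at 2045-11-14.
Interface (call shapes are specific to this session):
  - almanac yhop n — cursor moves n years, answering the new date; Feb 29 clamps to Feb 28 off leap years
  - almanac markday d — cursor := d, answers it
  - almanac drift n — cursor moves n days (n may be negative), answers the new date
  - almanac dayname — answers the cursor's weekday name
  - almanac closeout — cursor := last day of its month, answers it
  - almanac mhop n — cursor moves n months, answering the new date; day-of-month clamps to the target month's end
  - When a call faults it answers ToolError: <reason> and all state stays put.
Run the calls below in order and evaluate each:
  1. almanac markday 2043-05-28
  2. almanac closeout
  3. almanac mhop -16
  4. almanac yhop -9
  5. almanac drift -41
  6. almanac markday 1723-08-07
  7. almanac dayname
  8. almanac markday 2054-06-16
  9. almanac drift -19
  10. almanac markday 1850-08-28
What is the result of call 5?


Answer: 2032-12-21

Derivation:
I call almanac markday using d: 2043-05-28, giving 2043-05-28.
Using almanac closeout(), and see 2043-05-31.
I call almanac mhop using n: -16, and see 2042-01-31.
Using almanac yhop using n: -9: 2033-01-31.
I run almanac drift using n: -41, → 2032-12-21.
Calling almanac markday using d: 1723-08-07, and get 1723-08-07.
Invoking almanac dayname(), yielding Saturday.
Next I call almanac markday using d: 2054-06-16, yielding 2054-06-16.
Next I call almanac drift using n: -19, giving 2054-05-28.
Then almanac markday using d: 1850-08-28, → 1850-08-28.


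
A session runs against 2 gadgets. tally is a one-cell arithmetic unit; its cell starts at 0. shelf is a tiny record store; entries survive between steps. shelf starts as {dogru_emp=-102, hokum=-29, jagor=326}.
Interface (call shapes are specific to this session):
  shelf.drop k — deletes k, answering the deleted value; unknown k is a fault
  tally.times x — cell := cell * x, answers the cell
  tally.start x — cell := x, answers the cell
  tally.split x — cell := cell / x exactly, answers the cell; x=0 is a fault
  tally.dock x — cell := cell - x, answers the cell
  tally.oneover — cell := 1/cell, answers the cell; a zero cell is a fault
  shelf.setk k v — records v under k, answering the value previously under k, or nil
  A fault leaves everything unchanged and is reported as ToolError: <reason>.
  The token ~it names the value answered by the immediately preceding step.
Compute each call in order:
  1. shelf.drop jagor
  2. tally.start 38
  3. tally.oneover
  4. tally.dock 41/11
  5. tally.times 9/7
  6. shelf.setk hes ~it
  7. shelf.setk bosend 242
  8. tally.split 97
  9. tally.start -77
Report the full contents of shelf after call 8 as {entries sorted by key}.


→ shelf.drop(k=jagor)
← 326
→ tally.start(x=38)
← 38
→ tally.oneover()
← 1/38
→ tally.dock(x=41/11)
← -1547/418
→ tally.times(x=9/7)
← -1989/418
→ shelf.setk(k=hes, v=~it)
← nil
→ shelf.setk(k=bosend, v=242)
← nil
→ tally.split(x=97)
← -1989/40546
→ tally.start(x=-77)
← -77

Answer: {bosend=242, dogru_emp=-102, hes=-1989/418, hokum=-29}


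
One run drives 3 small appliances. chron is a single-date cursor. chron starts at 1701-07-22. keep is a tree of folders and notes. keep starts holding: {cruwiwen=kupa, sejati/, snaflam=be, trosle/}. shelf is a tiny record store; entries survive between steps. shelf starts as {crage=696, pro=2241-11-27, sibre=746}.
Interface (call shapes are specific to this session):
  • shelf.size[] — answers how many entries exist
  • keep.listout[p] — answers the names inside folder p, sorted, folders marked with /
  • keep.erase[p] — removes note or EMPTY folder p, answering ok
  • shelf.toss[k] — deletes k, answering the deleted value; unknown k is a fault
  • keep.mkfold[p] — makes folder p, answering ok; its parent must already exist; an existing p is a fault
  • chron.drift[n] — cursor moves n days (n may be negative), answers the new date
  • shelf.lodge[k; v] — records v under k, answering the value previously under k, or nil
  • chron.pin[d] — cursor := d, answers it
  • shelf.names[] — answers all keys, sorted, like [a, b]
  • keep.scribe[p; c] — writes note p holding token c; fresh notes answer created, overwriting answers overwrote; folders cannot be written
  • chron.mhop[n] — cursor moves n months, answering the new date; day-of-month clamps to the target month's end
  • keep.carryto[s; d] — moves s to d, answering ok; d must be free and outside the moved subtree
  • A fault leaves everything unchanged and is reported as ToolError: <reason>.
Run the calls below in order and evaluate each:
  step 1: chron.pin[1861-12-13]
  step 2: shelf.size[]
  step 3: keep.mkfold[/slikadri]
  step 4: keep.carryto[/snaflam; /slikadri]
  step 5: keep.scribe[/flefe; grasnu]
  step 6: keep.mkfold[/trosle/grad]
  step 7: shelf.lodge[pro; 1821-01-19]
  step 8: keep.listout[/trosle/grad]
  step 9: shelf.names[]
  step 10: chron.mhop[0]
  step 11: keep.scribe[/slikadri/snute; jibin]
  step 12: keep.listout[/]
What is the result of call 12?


~$ chron.pin d→1861-12-13
[out] 1861-12-13
~$ shelf.size
[out] 3
~$ keep.mkfold p→/slikadri
[out] ok
~$ keep.carryto s→/snaflam d→/slikadri
[out] ToolError: exists
~$ keep.scribe p→/flefe c→grasnu
[out] created
~$ keep.mkfold p→/trosle/grad
[out] ok
~$ shelf.lodge k→pro v→1821-01-19
[out] 2241-11-27
~$ keep.listout p→/trosle/grad
[out] []
~$ shelf.names
[out] [crage, pro, sibre]
~$ chron.mhop n→0
[out] 1861-12-13
~$ keep.scribe p→/slikadri/snute c→jibin
[out] created
~$ keep.listout p→/
[out] [cruwiwen, flefe, sejati/, slikadri/, snaflam, trosle/]

Answer: [cruwiwen, flefe, sejati/, slikadri/, snaflam, trosle/]


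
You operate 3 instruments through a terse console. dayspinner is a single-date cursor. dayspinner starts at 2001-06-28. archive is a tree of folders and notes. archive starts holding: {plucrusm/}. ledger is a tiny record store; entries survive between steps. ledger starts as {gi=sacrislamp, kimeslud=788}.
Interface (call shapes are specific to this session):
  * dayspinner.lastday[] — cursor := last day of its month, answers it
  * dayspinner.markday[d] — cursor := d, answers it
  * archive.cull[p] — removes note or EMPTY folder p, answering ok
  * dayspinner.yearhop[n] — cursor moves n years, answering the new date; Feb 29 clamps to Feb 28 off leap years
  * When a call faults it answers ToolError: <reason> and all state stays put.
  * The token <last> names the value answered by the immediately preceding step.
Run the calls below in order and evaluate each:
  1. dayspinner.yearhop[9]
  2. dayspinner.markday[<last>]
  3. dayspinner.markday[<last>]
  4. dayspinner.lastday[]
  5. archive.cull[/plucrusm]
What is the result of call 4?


% dayspinner.yearhop n='9'
  2010-06-28
% dayspinner.markday d='<last>'
  2010-06-28
% dayspinner.markday d='<last>'
  2010-06-28
% dayspinner.lastday
  2010-06-30
% archive.cull p='/plucrusm'
  ok

Answer: 2010-06-30


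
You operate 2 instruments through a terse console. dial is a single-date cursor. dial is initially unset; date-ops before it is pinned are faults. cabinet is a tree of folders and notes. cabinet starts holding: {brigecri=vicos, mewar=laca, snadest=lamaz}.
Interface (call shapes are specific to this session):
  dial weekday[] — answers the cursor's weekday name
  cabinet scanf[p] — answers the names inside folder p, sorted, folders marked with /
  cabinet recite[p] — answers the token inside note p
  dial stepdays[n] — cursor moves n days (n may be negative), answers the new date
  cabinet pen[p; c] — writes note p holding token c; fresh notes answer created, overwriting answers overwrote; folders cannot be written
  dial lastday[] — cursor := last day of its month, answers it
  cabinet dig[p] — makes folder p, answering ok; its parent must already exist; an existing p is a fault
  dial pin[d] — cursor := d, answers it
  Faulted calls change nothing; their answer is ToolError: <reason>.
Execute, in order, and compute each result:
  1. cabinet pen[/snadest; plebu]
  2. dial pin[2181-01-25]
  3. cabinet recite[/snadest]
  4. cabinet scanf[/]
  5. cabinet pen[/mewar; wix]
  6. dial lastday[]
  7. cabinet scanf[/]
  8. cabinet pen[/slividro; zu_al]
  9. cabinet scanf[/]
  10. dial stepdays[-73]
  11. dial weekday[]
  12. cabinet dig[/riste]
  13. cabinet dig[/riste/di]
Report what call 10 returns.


>> cabinet pen(p='/snadest', c='plebu')
<< overwrote
>> dial pin(d='2181-01-25')
<< 2181-01-25
>> cabinet recite(p='/snadest')
<< plebu
>> cabinet scanf(p='/')
<< [brigecri, mewar, snadest]
>> cabinet pen(p='/mewar', c='wix')
<< overwrote
>> dial lastday()
<< 2181-01-31
>> cabinet scanf(p='/')
<< [brigecri, mewar, snadest]
>> cabinet pen(p='/slividro', c='zu_al')
<< created
>> cabinet scanf(p='/')
<< [brigecri, mewar, slividro, snadest]
>> dial stepdays(n='-73')
<< 2180-11-19
>> dial weekday()
<< Sunday
>> cabinet dig(p='/riste')
<< ok
>> cabinet dig(p='/riste/di')
<< ok

Answer: 2180-11-19


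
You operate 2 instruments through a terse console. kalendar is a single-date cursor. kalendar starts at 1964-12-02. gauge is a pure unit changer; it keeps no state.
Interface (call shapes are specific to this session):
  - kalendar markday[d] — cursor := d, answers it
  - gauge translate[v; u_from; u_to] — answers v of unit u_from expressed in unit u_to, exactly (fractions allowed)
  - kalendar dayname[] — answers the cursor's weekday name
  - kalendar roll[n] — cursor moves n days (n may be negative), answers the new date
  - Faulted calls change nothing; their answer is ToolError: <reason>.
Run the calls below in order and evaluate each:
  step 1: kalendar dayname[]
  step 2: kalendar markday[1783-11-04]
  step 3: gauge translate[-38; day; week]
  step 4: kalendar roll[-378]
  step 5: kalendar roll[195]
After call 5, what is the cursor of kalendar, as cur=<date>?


Step: kalendar dayname[]
Result: Wednesday
Step: kalendar markday[d='1783-11-04']
Result: 1783-11-04
Step: gauge translate[v='-38'; u_from='day'; u_to='week']
Result: -38/7
Step: kalendar roll[n='-378']
Result: 1782-10-22
Step: kalendar roll[n='195']
Result: 1783-05-05

Answer: cur=1783-05-05


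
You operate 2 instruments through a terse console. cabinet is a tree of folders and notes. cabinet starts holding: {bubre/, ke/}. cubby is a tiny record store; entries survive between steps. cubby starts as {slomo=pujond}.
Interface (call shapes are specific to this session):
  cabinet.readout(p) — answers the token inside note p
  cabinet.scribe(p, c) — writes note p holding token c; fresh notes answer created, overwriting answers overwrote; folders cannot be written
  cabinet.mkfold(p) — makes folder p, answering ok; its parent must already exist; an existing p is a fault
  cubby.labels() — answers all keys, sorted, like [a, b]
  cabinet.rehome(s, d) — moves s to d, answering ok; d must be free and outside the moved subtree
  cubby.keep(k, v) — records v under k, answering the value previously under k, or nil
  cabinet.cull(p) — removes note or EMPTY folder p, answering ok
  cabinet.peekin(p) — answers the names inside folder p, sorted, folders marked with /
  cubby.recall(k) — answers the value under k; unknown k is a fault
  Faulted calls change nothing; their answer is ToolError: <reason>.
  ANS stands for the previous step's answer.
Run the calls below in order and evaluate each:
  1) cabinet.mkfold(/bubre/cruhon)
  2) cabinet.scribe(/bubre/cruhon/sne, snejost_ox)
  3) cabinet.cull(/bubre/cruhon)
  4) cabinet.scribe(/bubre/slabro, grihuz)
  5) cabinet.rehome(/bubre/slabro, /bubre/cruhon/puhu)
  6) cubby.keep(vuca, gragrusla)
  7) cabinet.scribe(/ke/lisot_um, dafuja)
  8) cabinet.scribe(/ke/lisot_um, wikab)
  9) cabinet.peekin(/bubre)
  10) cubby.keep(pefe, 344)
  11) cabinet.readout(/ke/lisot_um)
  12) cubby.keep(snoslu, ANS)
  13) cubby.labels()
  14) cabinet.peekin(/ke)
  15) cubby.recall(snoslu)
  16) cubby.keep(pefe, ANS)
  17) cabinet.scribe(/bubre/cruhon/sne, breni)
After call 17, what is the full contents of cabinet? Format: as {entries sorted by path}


Answer: {bubre/, bubre/cruhon/, bubre/cruhon/puhu=grihuz, bubre/cruhon/sne=breni, ke/, ke/lisot_um=wikab}

Derivation:
~$ mkfold p=/bubre/cruhon
[out] ok
~$ scribe p=/bubre/cruhon/sne c=snejost_ox
[out] created
~$ cull p=/bubre/cruhon
[out] ToolError: not empty
~$ scribe p=/bubre/slabro c=grihuz
[out] created
~$ rehome s=/bubre/slabro d=/bubre/cruhon/puhu
[out] ok
~$ keep k=vuca v=gragrusla
[out] nil
~$ scribe p=/ke/lisot_um c=dafuja
[out] created
~$ scribe p=/ke/lisot_um c=wikab
[out] overwrote
~$ peekin p=/bubre
[out] [cruhon/]
~$ keep k=pefe v=344
[out] nil
~$ readout p=/ke/lisot_um
[out] wikab
~$ keep k=snoslu v=ANS
[out] nil
~$ labels
[out] [pefe, slomo, snoslu, vuca]
~$ peekin p=/ke
[out] [lisot_um]
~$ recall k=snoslu
[out] wikab
~$ keep k=pefe v=ANS
[out] 344
~$ scribe p=/bubre/cruhon/sne c=breni
[out] overwrote


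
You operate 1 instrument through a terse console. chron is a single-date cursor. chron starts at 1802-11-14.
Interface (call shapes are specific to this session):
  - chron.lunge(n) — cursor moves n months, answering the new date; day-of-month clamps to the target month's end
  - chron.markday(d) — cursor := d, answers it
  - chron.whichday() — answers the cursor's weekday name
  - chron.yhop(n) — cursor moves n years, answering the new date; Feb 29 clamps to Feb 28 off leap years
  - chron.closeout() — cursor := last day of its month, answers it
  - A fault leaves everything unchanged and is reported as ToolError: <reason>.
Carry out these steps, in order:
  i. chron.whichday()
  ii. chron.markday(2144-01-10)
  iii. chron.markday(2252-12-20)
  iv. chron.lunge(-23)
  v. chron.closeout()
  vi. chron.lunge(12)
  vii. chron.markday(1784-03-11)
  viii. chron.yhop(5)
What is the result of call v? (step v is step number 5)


>> chron.whichday()
<< Sunday
>> chron.markday(2144-01-10)
<< 2144-01-10
>> chron.markday(2252-12-20)
<< 2252-12-20
>> chron.lunge(-23)
<< 2251-01-20
>> chron.closeout()
<< 2251-01-31
>> chron.lunge(12)
<< 2252-01-31
>> chron.markday(1784-03-11)
<< 1784-03-11
>> chron.yhop(5)
<< 1789-03-11

Answer: 2251-01-31


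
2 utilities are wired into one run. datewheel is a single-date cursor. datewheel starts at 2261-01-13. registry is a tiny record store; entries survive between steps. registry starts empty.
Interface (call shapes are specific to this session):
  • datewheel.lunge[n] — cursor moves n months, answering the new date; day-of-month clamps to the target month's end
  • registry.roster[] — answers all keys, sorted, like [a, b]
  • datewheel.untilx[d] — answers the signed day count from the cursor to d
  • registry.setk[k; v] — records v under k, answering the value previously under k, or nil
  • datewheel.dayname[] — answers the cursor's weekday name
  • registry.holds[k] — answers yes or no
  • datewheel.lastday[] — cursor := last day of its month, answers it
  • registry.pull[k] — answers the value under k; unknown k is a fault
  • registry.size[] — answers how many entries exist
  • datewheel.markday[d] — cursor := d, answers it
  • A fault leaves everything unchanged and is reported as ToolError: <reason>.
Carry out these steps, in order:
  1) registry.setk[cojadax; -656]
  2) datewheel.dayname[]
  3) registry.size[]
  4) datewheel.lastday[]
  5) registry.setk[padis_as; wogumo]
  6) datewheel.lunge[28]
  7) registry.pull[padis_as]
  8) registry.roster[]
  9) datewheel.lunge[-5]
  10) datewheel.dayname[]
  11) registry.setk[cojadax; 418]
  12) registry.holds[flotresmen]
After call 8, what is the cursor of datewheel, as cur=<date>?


Answer: cur=2263-05-31

Derivation:
CALL registry.setk[k=cojadax; v=-656]
RET  nil
CALL datewheel.dayname[]
RET  Sunday
CALL registry.size[]
RET  1
CALL datewheel.lastday[]
RET  2261-01-31
CALL registry.setk[k=padis_as; v=wogumo]
RET  nil
CALL datewheel.lunge[n=28]
RET  2263-05-31
CALL registry.pull[k=padis_as]
RET  wogumo
CALL registry.roster[]
RET  [cojadax, padis_as]
CALL datewheel.lunge[n=-5]
RET  2262-12-31
CALL datewheel.dayname[]
RET  Wednesday
CALL registry.setk[k=cojadax; v=418]
RET  -656
CALL registry.holds[k=flotresmen]
RET  no


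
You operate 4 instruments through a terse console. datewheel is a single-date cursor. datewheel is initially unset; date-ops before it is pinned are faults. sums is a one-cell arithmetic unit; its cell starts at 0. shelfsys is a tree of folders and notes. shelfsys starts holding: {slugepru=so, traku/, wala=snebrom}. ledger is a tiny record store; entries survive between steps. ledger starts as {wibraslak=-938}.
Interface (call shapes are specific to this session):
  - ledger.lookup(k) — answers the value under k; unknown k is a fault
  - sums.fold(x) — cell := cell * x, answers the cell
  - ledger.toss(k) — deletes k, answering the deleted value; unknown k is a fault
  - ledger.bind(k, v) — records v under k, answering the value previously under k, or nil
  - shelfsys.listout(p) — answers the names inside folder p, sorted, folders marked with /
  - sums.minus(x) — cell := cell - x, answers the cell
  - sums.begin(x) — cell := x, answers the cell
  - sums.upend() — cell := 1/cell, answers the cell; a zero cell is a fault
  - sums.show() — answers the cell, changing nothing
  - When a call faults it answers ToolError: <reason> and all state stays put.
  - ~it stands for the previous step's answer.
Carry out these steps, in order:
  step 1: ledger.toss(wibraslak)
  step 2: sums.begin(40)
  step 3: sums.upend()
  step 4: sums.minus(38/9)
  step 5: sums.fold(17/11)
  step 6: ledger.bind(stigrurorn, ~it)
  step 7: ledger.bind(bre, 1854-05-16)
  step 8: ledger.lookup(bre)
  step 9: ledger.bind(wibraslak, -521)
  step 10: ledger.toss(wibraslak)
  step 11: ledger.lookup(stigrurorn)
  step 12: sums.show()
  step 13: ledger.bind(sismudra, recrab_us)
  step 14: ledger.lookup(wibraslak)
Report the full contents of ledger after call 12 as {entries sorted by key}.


Answer: {bre=1854-05-16, stigrurorn=-25687/3960}

Derivation:
Act: toss[k: wibraslak]
Obs: -938
Act: begin[x: 40]
Obs: 40
Act: upend[]
Obs: 1/40
Act: minus[x: 38/9]
Obs: -1511/360
Act: fold[x: 17/11]
Obs: -25687/3960
Act: bind[k: stigrurorn; v: ~it]
Obs: nil
Act: bind[k: bre; v: 1854-05-16]
Obs: nil
Act: lookup[k: bre]
Obs: 1854-05-16
Act: bind[k: wibraslak; v: -521]
Obs: nil
Act: toss[k: wibraslak]
Obs: -521
Act: lookup[k: stigrurorn]
Obs: -25687/3960
Act: show[]
Obs: -25687/3960
Act: bind[k: sismudra; v: recrab_us]
Obs: nil
Act: lookup[k: wibraslak]
Obs: ToolError: no such key wibraslak


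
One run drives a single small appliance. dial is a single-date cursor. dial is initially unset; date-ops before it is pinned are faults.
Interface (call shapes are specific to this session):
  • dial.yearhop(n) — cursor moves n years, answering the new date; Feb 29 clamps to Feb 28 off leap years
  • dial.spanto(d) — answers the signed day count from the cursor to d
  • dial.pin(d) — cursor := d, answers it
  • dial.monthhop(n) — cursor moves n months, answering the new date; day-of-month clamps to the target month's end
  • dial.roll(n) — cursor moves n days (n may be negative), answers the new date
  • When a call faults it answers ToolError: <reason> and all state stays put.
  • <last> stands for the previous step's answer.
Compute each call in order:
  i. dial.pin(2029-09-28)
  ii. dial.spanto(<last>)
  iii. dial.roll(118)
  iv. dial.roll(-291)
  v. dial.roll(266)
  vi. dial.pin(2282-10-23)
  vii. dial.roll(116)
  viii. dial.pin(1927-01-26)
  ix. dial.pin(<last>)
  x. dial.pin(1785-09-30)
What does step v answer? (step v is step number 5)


Step: pin[d=2029-09-28]
Result: 2029-09-28
Step: spanto[d=<last>]
Result: 0
Step: roll[n=118]
Result: 2030-01-24
Step: roll[n=-291]
Result: 2029-04-08
Step: roll[n=266]
Result: 2029-12-30
Step: pin[d=2282-10-23]
Result: 2282-10-23
Step: roll[n=116]
Result: 2283-02-16
Step: pin[d=1927-01-26]
Result: 1927-01-26
Step: pin[d=<last>]
Result: 1927-01-26
Step: pin[d=1785-09-30]
Result: 1785-09-30

Answer: 2029-12-30


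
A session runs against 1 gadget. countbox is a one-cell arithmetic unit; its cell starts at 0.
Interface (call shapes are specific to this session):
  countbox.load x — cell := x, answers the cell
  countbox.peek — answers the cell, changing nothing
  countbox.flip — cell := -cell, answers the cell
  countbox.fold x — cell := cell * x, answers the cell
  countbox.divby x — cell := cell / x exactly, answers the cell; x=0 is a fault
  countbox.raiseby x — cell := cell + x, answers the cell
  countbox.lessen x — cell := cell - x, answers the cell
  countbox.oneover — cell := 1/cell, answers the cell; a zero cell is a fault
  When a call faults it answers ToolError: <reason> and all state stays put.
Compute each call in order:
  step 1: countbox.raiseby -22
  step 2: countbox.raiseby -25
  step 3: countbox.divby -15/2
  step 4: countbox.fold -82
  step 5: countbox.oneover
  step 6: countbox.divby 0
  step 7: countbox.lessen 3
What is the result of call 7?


-- countbox.raiseby(-22) => -22
-- countbox.raiseby(-25) => -47
-- countbox.divby(-15/2) => 94/15
-- countbox.fold(-82) => -7708/15
-- countbox.oneover() => -15/7708
-- countbox.divby(0) => ToolError: division by zero
-- countbox.lessen(3) => -23139/7708

Answer: -23139/7708


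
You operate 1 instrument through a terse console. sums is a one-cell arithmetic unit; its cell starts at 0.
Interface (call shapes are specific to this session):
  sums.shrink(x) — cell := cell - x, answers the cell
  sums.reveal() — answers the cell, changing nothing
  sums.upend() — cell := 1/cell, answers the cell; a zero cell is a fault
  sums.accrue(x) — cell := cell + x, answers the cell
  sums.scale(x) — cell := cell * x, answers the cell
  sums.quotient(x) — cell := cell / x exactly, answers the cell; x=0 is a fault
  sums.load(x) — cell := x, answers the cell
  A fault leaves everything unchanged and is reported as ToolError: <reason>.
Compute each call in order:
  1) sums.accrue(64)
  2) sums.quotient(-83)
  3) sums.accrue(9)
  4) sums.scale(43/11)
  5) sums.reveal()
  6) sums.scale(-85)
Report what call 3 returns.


// sums.accrue(64) : 64
// sums.quotient(-83) : -64/83
// sums.accrue(9) : 683/83
// sums.scale(43/11) : 29369/913
// sums.reveal() : 29369/913
// sums.scale(-85) : -2496365/913

Answer: 683/83


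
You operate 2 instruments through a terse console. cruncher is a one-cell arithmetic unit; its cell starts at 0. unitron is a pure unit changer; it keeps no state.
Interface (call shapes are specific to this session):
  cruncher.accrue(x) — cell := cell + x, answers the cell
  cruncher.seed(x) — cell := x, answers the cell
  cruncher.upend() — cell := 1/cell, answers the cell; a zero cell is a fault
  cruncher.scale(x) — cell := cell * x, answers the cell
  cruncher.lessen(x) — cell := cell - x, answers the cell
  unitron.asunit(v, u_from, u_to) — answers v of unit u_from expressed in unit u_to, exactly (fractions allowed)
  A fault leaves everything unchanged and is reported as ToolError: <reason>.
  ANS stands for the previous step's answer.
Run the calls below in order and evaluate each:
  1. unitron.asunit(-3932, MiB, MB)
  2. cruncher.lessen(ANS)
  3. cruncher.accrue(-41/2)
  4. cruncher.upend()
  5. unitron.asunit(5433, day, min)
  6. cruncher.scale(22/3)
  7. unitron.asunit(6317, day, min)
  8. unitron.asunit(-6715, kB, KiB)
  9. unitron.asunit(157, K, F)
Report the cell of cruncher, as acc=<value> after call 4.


# 1. unitron.asunit(v='-3932', u_from='MiB', u_to='MB') => -64421888/15625
# 2. cruncher.lessen(x='ANS') => 64421888/15625
# 3. cruncher.accrue(x='-41/2') => 128203151/31250
# 4. cruncher.upend() => 31250/128203151
# 5. unitron.asunit(v='5433', u_from='day', u_to='min') => 7823520
# 6. cruncher.scale(x='22/3') => 687500/384609453
# 7. unitron.asunit(v='6317', u_from='day', u_to='min') => 9096480
# 8. unitron.asunit(v='-6715', u_from='kB', u_to='KiB') => -839375/128
# 9. unitron.asunit(v='157', u_from='K', u_to='F') => -17707/100

Answer: acc=31250/128203151


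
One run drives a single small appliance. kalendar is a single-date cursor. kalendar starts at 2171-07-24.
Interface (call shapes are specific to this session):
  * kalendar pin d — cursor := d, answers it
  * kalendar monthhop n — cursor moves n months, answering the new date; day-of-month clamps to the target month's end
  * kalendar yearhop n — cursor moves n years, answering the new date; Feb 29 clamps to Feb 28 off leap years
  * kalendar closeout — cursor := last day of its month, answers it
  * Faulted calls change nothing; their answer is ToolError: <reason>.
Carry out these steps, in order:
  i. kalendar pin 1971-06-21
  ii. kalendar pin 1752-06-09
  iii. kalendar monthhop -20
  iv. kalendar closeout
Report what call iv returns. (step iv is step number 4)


CALL kalendar pin[d: 1971-06-21]
RET  1971-06-21
CALL kalendar pin[d: 1752-06-09]
RET  1752-06-09
CALL kalendar monthhop[n: -20]
RET  1750-10-09
CALL kalendar closeout[]
RET  1750-10-31

Answer: 1750-10-31


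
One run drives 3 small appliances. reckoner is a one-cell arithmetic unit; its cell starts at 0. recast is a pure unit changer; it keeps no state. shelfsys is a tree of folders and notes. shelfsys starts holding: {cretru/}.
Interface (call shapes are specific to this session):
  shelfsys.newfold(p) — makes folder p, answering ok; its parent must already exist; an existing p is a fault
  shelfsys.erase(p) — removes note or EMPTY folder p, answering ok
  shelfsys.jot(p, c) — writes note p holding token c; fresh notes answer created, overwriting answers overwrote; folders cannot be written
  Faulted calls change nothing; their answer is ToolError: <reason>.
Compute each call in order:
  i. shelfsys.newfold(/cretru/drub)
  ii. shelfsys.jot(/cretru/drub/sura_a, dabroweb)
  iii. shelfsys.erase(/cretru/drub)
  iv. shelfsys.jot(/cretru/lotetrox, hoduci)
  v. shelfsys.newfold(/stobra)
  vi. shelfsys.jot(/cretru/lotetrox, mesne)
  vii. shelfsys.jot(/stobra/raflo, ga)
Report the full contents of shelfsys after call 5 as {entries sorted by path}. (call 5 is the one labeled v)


I run shelfsys.newfold with p→/cretru/drub, and observe ok.
Then shelfsys.jot with p→/cretru/drub/sura_a, c→dabroweb, and get created.
I use shelfsys.erase with p→/cretru/drub, yielding ToolError: not empty.
Next I call shelfsys.jot with p→/cretru/lotetrox, c→hoduci, yielding created.
I use shelfsys.newfold with p→/stobra, giving ok.
Invoking shelfsys.jot with p→/cretru/lotetrox, c→mesne: overwrote.
I run shelfsys.jot with p→/stobra/raflo, c→ga, and observe created.

Answer: {cretru/, cretru/drub/, cretru/drub/sura_a=dabroweb, cretru/lotetrox=hoduci, stobra/}


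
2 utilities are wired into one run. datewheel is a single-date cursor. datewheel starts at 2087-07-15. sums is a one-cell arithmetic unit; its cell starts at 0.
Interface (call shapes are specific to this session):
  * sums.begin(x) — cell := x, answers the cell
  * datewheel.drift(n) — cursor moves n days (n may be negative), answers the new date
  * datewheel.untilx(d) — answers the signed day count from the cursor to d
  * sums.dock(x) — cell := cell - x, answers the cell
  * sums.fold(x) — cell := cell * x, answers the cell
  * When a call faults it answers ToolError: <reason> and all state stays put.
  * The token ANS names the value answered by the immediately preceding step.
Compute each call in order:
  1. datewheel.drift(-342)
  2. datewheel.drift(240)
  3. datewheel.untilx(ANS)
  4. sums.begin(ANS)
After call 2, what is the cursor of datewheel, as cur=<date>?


Do: drift[-342]
See: 2086-08-07
Do: drift[240]
See: 2087-04-04
Do: untilx[ANS]
See: 0
Do: begin[ANS]
See: 0

Answer: cur=2087-04-04


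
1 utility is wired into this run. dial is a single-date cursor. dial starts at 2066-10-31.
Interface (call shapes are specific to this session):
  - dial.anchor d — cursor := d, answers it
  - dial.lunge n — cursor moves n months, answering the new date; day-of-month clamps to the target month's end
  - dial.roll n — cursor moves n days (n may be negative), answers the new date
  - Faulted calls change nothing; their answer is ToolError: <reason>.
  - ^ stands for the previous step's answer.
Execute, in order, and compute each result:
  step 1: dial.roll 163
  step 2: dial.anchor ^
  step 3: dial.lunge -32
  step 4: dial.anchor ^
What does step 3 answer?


Answer: 2064-08-12

Derivation:
Invoking dial.roll using n: 163, → 2067-04-12.
Calling dial.anchor using d: ^, — result: 2067-04-12.
I run dial.lunge using n: -32, and observe 2064-08-12.
Then dial.anchor using d: ^: 2064-08-12.


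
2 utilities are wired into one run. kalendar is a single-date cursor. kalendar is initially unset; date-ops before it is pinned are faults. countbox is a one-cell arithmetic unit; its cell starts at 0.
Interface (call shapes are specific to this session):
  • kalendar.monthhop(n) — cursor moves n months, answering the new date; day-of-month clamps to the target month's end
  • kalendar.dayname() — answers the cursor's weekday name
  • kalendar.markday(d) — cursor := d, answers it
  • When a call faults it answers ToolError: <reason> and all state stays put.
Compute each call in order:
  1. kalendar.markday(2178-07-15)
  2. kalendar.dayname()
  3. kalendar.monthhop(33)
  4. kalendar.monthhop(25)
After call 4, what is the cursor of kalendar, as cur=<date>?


$ kalendar.markday d→2178-07-15
:: 2178-07-15
$ kalendar.dayname
:: Wednesday
$ kalendar.monthhop n→33
:: 2181-04-15
$ kalendar.monthhop n→25
:: 2183-05-15

Answer: cur=2183-05-15


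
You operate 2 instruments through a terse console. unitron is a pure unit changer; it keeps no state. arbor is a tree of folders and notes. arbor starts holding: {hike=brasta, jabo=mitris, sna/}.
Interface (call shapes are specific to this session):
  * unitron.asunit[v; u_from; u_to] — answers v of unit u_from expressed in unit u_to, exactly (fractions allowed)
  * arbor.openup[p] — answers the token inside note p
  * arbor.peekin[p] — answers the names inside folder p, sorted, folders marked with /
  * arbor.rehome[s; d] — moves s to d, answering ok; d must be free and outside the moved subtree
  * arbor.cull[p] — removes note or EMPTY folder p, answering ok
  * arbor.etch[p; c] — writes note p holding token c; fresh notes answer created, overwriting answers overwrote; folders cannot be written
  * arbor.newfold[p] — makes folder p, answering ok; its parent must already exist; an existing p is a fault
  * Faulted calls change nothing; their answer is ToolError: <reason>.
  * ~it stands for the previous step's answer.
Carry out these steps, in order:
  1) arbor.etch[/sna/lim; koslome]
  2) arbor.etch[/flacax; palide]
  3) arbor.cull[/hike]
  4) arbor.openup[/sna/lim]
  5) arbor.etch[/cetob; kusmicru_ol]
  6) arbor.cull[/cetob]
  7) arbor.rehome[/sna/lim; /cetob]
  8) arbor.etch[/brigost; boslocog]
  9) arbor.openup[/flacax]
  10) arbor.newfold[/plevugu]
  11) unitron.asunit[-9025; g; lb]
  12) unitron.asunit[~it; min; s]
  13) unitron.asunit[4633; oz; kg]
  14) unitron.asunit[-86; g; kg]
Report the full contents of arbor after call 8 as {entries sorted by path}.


% arbor.etch p: /sna/lim c: koslome
:: created
% arbor.etch p: /flacax c: palide
:: created
% arbor.cull p: /hike
:: ok
% arbor.openup p: /sna/lim
:: koslome
% arbor.etch p: /cetob c: kusmicru_ol
:: created
% arbor.cull p: /cetob
:: ok
% arbor.rehome s: /sna/lim d: /cetob
:: ok
% arbor.etch p: /brigost c: boslocog
:: created
% arbor.openup p: /flacax
:: palide
% arbor.newfold p: /plevugu
:: ok
% unitron.asunit v: -9025 u_from: g u_to: lb
:: -902500000/45359237
% unitron.asunit v: ~it u_from: min u_to: s
:: -54150000000/45359237
% unitron.asunit v: 4633 u_from: oz u_to: kg
:: 210149345021/1600000000
% unitron.asunit v: -86 u_from: g u_to: kg
:: -43/500

Answer: {brigost=boslocog, cetob=koslome, flacax=palide, jabo=mitris, sna/}


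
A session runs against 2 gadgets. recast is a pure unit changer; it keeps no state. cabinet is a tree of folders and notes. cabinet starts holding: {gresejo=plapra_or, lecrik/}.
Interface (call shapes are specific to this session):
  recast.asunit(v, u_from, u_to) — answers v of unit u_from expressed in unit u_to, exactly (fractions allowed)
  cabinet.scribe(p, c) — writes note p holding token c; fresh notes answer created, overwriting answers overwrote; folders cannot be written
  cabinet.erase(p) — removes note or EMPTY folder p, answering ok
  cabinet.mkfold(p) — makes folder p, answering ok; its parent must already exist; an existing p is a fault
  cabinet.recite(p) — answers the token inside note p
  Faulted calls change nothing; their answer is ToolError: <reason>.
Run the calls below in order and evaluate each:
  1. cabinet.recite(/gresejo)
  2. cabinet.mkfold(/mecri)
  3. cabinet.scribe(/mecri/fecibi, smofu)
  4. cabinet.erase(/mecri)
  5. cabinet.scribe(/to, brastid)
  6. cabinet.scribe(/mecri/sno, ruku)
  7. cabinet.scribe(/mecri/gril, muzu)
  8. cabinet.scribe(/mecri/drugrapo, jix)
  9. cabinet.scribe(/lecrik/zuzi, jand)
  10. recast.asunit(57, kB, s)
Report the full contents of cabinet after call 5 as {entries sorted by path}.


Answer: {gresejo=plapra_or, lecrik/, mecri/, mecri/fecibi=smofu, to=brastid}

Derivation:
;; recite(p='/gresejo') : plapra_or
;; mkfold(p='/mecri') : ok
;; scribe(p='/mecri/fecibi', c='smofu') : created
;; erase(p='/mecri') : ToolError: not empty
;; scribe(p='/to', c='brastid') : created
;; scribe(p='/mecri/sno', c='ruku') : created
;; scribe(p='/mecri/gril', c='muzu') : created
;; scribe(p='/mecri/drugrapo', c='jix') : created
;; scribe(p='/lecrik/zuzi', c='jand') : created
;; asunit(v='57', u_from='kB', u_to='s') : ToolError: incompatible units
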